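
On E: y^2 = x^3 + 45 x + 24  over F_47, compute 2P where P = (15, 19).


Doubling: s = (3 x1^2 + a) / (2 y1)
s = (3*15^2 + 45) / (2*19) mod 47 = 14
x3 = s^2 - 2 x1 mod 47 = 14^2 - 2*15 = 25
y3 = s (x1 - x3) - y1 mod 47 = 14 * (15 - 25) - 19 = 29

2P = (25, 29)


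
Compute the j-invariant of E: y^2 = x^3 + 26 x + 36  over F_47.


Delta = -16(4 a^3 + 27 b^2) mod 47 = 26
-1728 * (4 a)^3 = -1728 * (4*26)^3 mod 47 = 2
j = 2 * 26^(-1) mod 47 = 29

j = 29 (mod 47)


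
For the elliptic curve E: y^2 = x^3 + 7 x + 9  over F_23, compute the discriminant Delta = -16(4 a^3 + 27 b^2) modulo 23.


4 a^3 + 27 b^2 = 4*7^3 + 27*9^2 = 1372 + 2187 = 3559
Delta = -16 * (3559) = -56944
Delta mod 23 = 4

Delta = 4 (mod 23)


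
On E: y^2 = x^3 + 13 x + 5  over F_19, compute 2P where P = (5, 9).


Doubling: s = (3 x1^2 + a) / (2 y1)
s = (3*5^2 + 13) / (2*9) mod 19 = 7
x3 = s^2 - 2 x1 mod 19 = 7^2 - 2*5 = 1
y3 = s (x1 - x3) - y1 mod 19 = 7 * (5 - 1) - 9 = 0

2P = (1, 0)


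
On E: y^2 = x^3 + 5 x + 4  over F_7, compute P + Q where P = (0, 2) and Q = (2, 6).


P != Q, so use the chord formula.
s = (y2 - y1) / (x2 - x1) = (4) / (2) mod 7 = 2
x3 = s^2 - x1 - x2 mod 7 = 2^2 - 0 - 2 = 2
y3 = s (x1 - x3) - y1 mod 7 = 2 * (0 - 2) - 2 = 1

P + Q = (2, 1)


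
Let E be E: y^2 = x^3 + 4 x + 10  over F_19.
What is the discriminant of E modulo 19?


4 a^3 + 27 b^2 = 4*4^3 + 27*10^2 = 256 + 2700 = 2956
Delta = -16 * (2956) = -47296
Delta mod 19 = 14

Delta = 14 (mod 19)


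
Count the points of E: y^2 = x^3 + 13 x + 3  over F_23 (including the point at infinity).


For each x in F_23, count y with y^2 = x^3 + 13 x + 3 mod 23:
  x = 0: RHS = 3, y in [7, 16]  -> 2 point(s)
  x = 3: RHS = 0, y in [0]  -> 1 point(s)
  x = 4: RHS = 4, y in [2, 21]  -> 2 point(s)
  x = 5: RHS = 9, y in [3, 20]  -> 2 point(s)
  x = 7: RHS = 0, y in [0]  -> 1 point(s)
  x = 10: RHS = 6, y in [11, 12]  -> 2 point(s)
  x = 12: RHS = 1, y in [1, 22]  -> 2 point(s)
  x = 13: RHS = 0, y in [0]  -> 1 point(s)
  x = 14: RHS = 8, y in [10, 13]  -> 2 point(s)
  x = 15: RHS = 8, y in [10, 13]  -> 2 point(s)
  x = 16: RHS = 6, y in [11, 12]  -> 2 point(s)
  x = 17: RHS = 8, y in [10, 13]  -> 2 point(s)
  x = 19: RHS = 2, y in [5, 18]  -> 2 point(s)
  x = 20: RHS = 6, y in [11, 12]  -> 2 point(s)
  x = 22: RHS = 12, y in [9, 14]  -> 2 point(s)
Affine points: 27. Add the point at infinity: total = 28.

#E(F_23) = 28


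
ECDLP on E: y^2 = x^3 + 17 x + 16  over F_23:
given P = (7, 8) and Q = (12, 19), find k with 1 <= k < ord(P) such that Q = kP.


Enumerate multiples of P until we hit Q = (12, 19):
  1P = (7, 8)
  2P = (12, 4)
  3P = (12, 19)
Match found at i = 3.

k = 3


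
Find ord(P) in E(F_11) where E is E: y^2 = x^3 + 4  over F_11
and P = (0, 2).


Compute successive multiples of P until we hit O:
  1P = (0, 2)
  2P = (0, 9)
  3P = O

ord(P) = 3


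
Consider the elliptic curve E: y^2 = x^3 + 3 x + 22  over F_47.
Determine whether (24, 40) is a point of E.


Check whether y^2 = x^3 + 3 x + 22 (mod 47) for (x, y) = (24, 40).
LHS: y^2 = 40^2 mod 47 = 2
RHS: x^3 + 3 x + 22 = 24^3 + 3*24 + 22 mod 47 = 6
LHS != RHS

No, not on the curve


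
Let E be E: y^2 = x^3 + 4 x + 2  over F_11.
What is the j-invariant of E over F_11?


Delta = -16(4 a^3 + 27 b^2) mod 11 = 6
-1728 * (4 a)^3 = -1728 * (4*4)^3 mod 11 = 7
j = 7 * 6^(-1) mod 11 = 3

j = 3 (mod 11)


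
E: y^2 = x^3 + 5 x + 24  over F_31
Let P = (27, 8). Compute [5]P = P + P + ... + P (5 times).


k = 5 = 101_2 (binary, LSB first: 101)
Double-and-add from P = (27, 8):
  bit 0 = 1: acc = O + (27, 8) = (27, 8)
  bit 1 = 0: acc unchanged = (27, 8)
  bit 2 = 1: acc = (27, 8) + (18, 5) = (24, 24)

5P = (24, 24)


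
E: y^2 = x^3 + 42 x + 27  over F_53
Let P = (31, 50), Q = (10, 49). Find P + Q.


P != Q, so use the chord formula.
s = (y2 - y1) / (x2 - x1) = (52) / (32) mod 53 = 48
x3 = s^2 - x1 - x2 mod 53 = 48^2 - 31 - 10 = 37
y3 = s (x1 - x3) - y1 mod 53 = 48 * (31 - 37) - 50 = 33

P + Q = (37, 33)


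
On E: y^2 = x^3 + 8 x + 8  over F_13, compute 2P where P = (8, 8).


Doubling: s = (3 x1^2 + a) / (2 y1)
s = (3*8^2 + 8) / (2*8) mod 13 = 6
x3 = s^2 - 2 x1 mod 13 = 6^2 - 2*8 = 7
y3 = s (x1 - x3) - y1 mod 13 = 6 * (8 - 7) - 8 = 11

2P = (7, 11)


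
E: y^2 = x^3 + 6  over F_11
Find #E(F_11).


For each x in F_11, count y with y^2 = x^3 + 0 x + 6 mod 11:
  x = 2: RHS = 3, y in [5, 6]  -> 2 point(s)
  x = 3: RHS = 0, y in [0]  -> 1 point(s)
  x = 4: RHS = 4, y in [2, 9]  -> 2 point(s)
  x = 8: RHS = 1, y in [1, 10]  -> 2 point(s)
  x = 9: RHS = 9, y in [3, 8]  -> 2 point(s)
  x = 10: RHS = 5, y in [4, 7]  -> 2 point(s)
Affine points: 11. Add the point at infinity: total = 12.

#E(F_11) = 12


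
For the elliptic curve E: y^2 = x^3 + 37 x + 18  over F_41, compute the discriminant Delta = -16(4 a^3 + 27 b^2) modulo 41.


4 a^3 + 27 b^2 = 4*37^3 + 27*18^2 = 202612 + 8748 = 211360
Delta = -16 * (211360) = -3381760
Delta mod 41 = 2

Delta = 2 (mod 41)


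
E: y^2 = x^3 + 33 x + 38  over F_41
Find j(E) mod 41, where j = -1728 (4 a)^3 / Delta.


Delta = -16(4 a^3 + 27 b^2) mod 41 = 16
-1728 * (4 a)^3 = -1728 * (4*33)^3 mod 41 = 13
j = 13 * 16^(-1) mod 41 = 29

j = 29 (mod 41)


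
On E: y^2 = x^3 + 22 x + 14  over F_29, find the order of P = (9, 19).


Compute successive multiples of P until we hit O:
  1P = (9, 19)
  2P = (18, 6)
  3P = (27, 7)
  4P = (16, 5)
  5P = (8, 8)
  6P = (17, 9)
  7P = (10, 4)
  8P = (3, 7)
  ... (continuing to 27P)
  27P = O

ord(P) = 27


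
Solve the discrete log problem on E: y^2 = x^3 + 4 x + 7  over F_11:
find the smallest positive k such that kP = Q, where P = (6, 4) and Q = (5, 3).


Enumerate multiples of P until we hit Q = (5, 3):
  1P = (6, 4)
  2P = (8, 1)
  3P = (2, 1)
  4P = (7, 9)
  5P = (1, 10)
  6P = (5, 8)
  7P = (5, 3)
Match found at i = 7.

k = 7


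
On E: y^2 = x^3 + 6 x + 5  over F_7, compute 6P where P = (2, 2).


k = 6 = 110_2 (binary, LSB first: 011)
Double-and-add from P = (2, 2):
  bit 0 = 0: acc unchanged = O
  bit 1 = 1: acc = O + (4, 3) = (4, 3)
  bit 2 = 1: acc = (4, 3) + (3, 6) = (2, 5)

6P = (2, 5)


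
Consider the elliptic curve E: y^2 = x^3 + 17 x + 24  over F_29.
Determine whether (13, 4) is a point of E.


Check whether y^2 = x^3 + 17 x + 24 (mod 29) for (x, y) = (13, 4).
LHS: y^2 = 4^2 mod 29 = 16
RHS: x^3 + 17 x + 24 = 13^3 + 17*13 + 24 mod 29 = 6
LHS != RHS

No, not on the curve


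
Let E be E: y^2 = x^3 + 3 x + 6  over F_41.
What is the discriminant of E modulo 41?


4 a^3 + 27 b^2 = 4*3^3 + 27*6^2 = 108 + 972 = 1080
Delta = -16 * (1080) = -17280
Delta mod 41 = 22

Delta = 22 (mod 41)


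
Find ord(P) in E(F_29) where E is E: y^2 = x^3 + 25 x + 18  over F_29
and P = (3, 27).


Compute successive multiples of P until we hit O:
  1P = (3, 27)
  2P = (18, 23)
  3P = (14, 3)
  4P = (17, 22)
  5P = (22, 15)
  6P = (24, 0)
  7P = (22, 14)
  8P = (17, 7)
  ... (continuing to 12P)
  12P = O

ord(P) = 12


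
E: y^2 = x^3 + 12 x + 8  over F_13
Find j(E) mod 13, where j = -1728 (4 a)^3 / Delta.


Delta = -16(4 a^3 + 27 b^2) mod 13 = 2
-1728 * (4 a)^3 = -1728 * (4*12)^3 mod 13 = 1
j = 1 * 2^(-1) mod 13 = 7

j = 7 (mod 13)


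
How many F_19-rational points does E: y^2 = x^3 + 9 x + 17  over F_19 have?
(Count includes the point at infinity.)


For each x in F_19, count y with y^2 = x^3 + 9 x + 17 mod 19:
  x = 0: RHS = 17, y in [6, 13]  -> 2 point(s)
  x = 2: RHS = 5, y in [9, 10]  -> 2 point(s)
  x = 5: RHS = 16, y in [4, 15]  -> 2 point(s)
  x = 7: RHS = 5, y in [9, 10]  -> 2 point(s)
  x = 10: RHS = 5, y in [9, 10]  -> 2 point(s)
  x = 16: RHS = 1, y in [1, 18]  -> 2 point(s)
  x = 18: RHS = 7, y in [8, 11]  -> 2 point(s)
Affine points: 14. Add the point at infinity: total = 15.

#E(F_19) = 15


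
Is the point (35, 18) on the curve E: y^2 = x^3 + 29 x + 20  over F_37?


Check whether y^2 = x^3 + 29 x + 20 (mod 37) for (x, y) = (35, 18).
LHS: y^2 = 18^2 mod 37 = 28
RHS: x^3 + 29 x + 20 = 35^3 + 29*35 + 20 mod 37 = 28
LHS = RHS

Yes, on the curve


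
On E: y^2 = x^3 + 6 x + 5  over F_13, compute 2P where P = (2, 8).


Doubling: s = (3 x1^2 + a) / (2 y1)
s = (3*2^2 + 6) / (2*8) mod 13 = 6
x3 = s^2 - 2 x1 mod 13 = 6^2 - 2*2 = 6
y3 = s (x1 - x3) - y1 mod 13 = 6 * (2 - 6) - 8 = 7

2P = (6, 7)


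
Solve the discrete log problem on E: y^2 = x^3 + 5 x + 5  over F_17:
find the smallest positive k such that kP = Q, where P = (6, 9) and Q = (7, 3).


Enumerate multiples of P until we hit Q = (7, 3):
  1P = (6, 9)
  2P = (7, 14)
  3P = (12, 12)
  4P = (12, 5)
  5P = (7, 3)
Match found at i = 5.

k = 5


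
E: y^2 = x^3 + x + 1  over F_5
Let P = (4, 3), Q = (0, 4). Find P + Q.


P != Q, so use the chord formula.
s = (y2 - y1) / (x2 - x1) = (1) / (1) mod 5 = 1
x3 = s^2 - x1 - x2 mod 5 = 1^2 - 4 - 0 = 2
y3 = s (x1 - x3) - y1 mod 5 = 1 * (4 - 2) - 3 = 4

P + Q = (2, 4)


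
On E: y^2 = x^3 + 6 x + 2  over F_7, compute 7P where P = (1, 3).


k = 7 = 111_2 (binary, LSB first: 111)
Double-and-add from P = (1, 3):
  bit 0 = 1: acc = O + (1, 3) = (1, 3)
  bit 1 = 1: acc = (1, 3) + (2, 6) = (6, 3)
  bit 2 = 1: acc = (6, 3) + (0, 4) = (2, 1)

7P = (2, 1)


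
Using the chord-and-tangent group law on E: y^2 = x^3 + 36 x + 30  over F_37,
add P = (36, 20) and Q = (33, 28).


P != Q, so use the chord formula.
s = (y2 - y1) / (x2 - x1) = (8) / (34) mod 37 = 22
x3 = s^2 - x1 - x2 mod 37 = 22^2 - 36 - 33 = 8
y3 = s (x1 - x3) - y1 mod 37 = 22 * (36 - 8) - 20 = 4

P + Q = (8, 4)


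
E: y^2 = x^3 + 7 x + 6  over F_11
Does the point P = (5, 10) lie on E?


Check whether y^2 = x^3 + 7 x + 6 (mod 11) for (x, y) = (5, 10).
LHS: y^2 = 10^2 mod 11 = 1
RHS: x^3 + 7 x + 6 = 5^3 + 7*5 + 6 mod 11 = 1
LHS = RHS

Yes, on the curve


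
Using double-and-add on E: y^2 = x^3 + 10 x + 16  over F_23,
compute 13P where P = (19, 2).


k = 13 = 1101_2 (binary, LSB first: 1011)
Double-and-add from P = (19, 2):
  bit 0 = 1: acc = O + (19, 2) = (19, 2)
  bit 1 = 0: acc unchanged = (19, 2)
  bit 2 = 1: acc = (19, 2) + (1, 2) = (3, 21)
  bit 3 = 1: acc = (3, 21) + (10, 9) = (12, 1)

13P = (12, 1)


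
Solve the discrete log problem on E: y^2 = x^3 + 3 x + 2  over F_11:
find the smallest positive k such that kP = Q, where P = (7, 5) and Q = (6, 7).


Enumerate multiples of P until we hit Q = (6, 7):
  1P = (7, 5)
  2P = (2, 4)
  3P = (6, 4)
  4P = (10, 3)
  5P = (3, 7)
  6P = (4, 10)
  7P = (4, 1)
  8P = (3, 4)
  9P = (10, 8)
  10P = (6, 7)
Match found at i = 10.

k = 10


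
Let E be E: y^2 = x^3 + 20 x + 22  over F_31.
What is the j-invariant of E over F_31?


Delta = -16(4 a^3 + 27 b^2) mod 31 = 3
-1728 * (4 a)^3 = -1728 * (4*20)^3 mod 31 = 1
j = 1 * 3^(-1) mod 31 = 21

j = 21 (mod 31)


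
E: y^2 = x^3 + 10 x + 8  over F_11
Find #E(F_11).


For each x in F_11, count y with y^2 = x^3 + 10 x + 8 mod 11:
  x = 2: RHS = 3, y in [5, 6]  -> 2 point(s)
  x = 6: RHS = 9, y in [3, 8]  -> 2 point(s)
  x = 7: RHS = 3, y in [5, 6]  -> 2 point(s)
Affine points: 6. Add the point at infinity: total = 7.

#E(F_11) = 7


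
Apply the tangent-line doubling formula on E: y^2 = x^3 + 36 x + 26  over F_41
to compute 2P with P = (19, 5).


Doubling: s = (3 x1^2 + a) / (2 y1)
s = (3*19^2 + 36) / (2*5) mod 41 = 34
x3 = s^2 - 2 x1 mod 41 = 34^2 - 2*19 = 11
y3 = s (x1 - x3) - y1 mod 41 = 34 * (19 - 11) - 5 = 21

2P = (11, 21)


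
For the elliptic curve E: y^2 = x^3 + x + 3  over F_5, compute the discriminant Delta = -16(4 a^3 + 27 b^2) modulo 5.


4 a^3 + 27 b^2 = 4*1^3 + 27*3^2 = 4 + 243 = 247
Delta = -16 * (247) = -3952
Delta mod 5 = 3

Delta = 3 (mod 5)


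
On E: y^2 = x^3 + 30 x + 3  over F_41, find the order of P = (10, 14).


Compute successive multiples of P until we hit O:
  1P = (10, 14)
  2P = (30, 8)
  3P = (22, 6)
  4P = (14, 16)
  5P = (7, 8)
  6P = (28, 32)
  7P = (4, 33)
  8P = (4, 8)
  ... (continuing to 15P)
  15P = O

ord(P) = 15


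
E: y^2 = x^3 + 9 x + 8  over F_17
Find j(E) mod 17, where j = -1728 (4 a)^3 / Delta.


Delta = -16(4 a^3 + 27 b^2) mod 17 = 3
-1728 * (4 a)^3 = -1728 * (4*9)^3 mod 17 = 14
j = 14 * 3^(-1) mod 17 = 16

j = 16 (mod 17)


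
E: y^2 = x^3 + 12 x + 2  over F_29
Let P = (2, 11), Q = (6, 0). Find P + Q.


P != Q, so use the chord formula.
s = (y2 - y1) / (x2 - x1) = (18) / (4) mod 29 = 19
x3 = s^2 - x1 - x2 mod 29 = 19^2 - 2 - 6 = 5
y3 = s (x1 - x3) - y1 mod 29 = 19 * (2 - 5) - 11 = 19

P + Q = (5, 19)


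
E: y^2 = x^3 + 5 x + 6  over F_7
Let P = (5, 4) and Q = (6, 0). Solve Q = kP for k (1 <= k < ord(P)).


Enumerate multiples of P until we hit Q = (6, 0):
  1P = (5, 4)
  2P = (6, 0)
Match found at i = 2.

k = 2


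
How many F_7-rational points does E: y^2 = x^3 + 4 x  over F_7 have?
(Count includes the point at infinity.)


For each x in F_7, count y with y^2 = x^3 + 4 x + 0 mod 7:
  x = 0: RHS = 0, y in [0]  -> 1 point(s)
  x = 2: RHS = 2, y in [3, 4]  -> 2 point(s)
  x = 3: RHS = 4, y in [2, 5]  -> 2 point(s)
  x = 6: RHS = 2, y in [3, 4]  -> 2 point(s)
Affine points: 7. Add the point at infinity: total = 8.

#E(F_7) = 8


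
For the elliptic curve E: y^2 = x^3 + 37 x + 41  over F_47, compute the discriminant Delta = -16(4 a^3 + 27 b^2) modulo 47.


4 a^3 + 27 b^2 = 4*37^3 + 27*41^2 = 202612 + 45387 = 247999
Delta = -16 * (247999) = -3967984
Delta mod 47 = 38

Delta = 38 (mod 47)


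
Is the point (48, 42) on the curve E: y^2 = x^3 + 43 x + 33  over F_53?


Check whether y^2 = x^3 + 43 x + 33 (mod 53) for (x, y) = (48, 42).
LHS: y^2 = 42^2 mod 53 = 15
RHS: x^3 + 43 x + 33 = 48^3 + 43*48 + 33 mod 53 = 11
LHS != RHS

No, not on the curve


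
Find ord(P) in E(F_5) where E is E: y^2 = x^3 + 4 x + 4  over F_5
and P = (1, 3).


Compute successive multiples of P until we hit O:
  1P = (1, 3)
  2P = (2, 0)
  3P = (1, 2)
  4P = O

ord(P) = 4


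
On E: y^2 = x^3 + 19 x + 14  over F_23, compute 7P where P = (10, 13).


k = 7 = 111_2 (binary, LSB first: 111)
Double-and-add from P = (10, 13):
  bit 0 = 1: acc = O + (10, 13) = (10, 13)
  bit 1 = 1: acc = (10, 13) + (4, 4) = (17, 11)
  bit 2 = 1: acc = (17, 11) + (5, 2) = (3, 11)

7P = (3, 11)


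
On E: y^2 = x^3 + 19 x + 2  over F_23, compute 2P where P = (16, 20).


Doubling: s = (3 x1^2 + a) / (2 y1)
s = (3*16^2 + 19) / (2*20) mod 23 = 3
x3 = s^2 - 2 x1 mod 23 = 3^2 - 2*16 = 0
y3 = s (x1 - x3) - y1 mod 23 = 3 * (16 - 0) - 20 = 5

2P = (0, 5)


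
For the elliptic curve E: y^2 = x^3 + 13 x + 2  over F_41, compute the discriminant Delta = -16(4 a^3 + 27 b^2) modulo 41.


4 a^3 + 27 b^2 = 4*13^3 + 27*2^2 = 8788 + 108 = 8896
Delta = -16 * (8896) = -142336
Delta mod 41 = 16

Delta = 16 (mod 41)


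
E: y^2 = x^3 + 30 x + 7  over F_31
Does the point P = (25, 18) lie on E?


Check whether y^2 = x^3 + 30 x + 7 (mod 31) for (x, y) = (25, 18).
LHS: y^2 = 18^2 mod 31 = 14
RHS: x^3 + 30 x + 7 = 25^3 + 30*25 + 7 mod 31 = 14
LHS = RHS

Yes, on the curve


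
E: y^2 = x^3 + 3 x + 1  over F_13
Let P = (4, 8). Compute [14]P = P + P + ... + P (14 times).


k = 14 = 1110_2 (binary, LSB first: 0111)
Double-and-add from P = (4, 8):
  bit 0 = 0: acc unchanged = O
  bit 1 = 1: acc = O + (8, 2) = (8, 2)
  bit 2 = 1: acc = (8, 2) + (10, 11) = (12, 6)
  bit 3 = 1: acc = (12, 6) + (7, 12) = (10, 2)

14P = (10, 2)


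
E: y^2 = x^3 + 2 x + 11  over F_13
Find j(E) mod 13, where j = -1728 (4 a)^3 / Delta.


Delta = -16(4 a^3 + 27 b^2) mod 13 = 9
-1728 * (4 a)^3 = -1728 * (4*2)^3 mod 13 = 5
j = 5 * 9^(-1) mod 13 = 2

j = 2 (mod 13)


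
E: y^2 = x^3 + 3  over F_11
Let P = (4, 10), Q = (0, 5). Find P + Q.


P != Q, so use the chord formula.
s = (y2 - y1) / (x2 - x1) = (6) / (7) mod 11 = 4
x3 = s^2 - x1 - x2 mod 11 = 4^2 - 4 - 0 = 1
y3 = s (x1 - x3) - y1 mod 11 = 4 * (4 - 1) - 10 = 2

P + Q = (1, 2)


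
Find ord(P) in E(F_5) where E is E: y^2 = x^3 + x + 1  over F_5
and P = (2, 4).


Compute successive multiples of P until we hit O:
  1P = (2, 4)
  2P = (2, 1)
  3P = O

ord(P) = 3


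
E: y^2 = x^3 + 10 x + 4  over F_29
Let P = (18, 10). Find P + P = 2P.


Doubling: s = (3 x1^2 + a) / (2 y1)
s = (3*18^2 + 10) / (2*10) mod 29 = 23
x3 = s^2 - 2 x1 mod 29 = 23^2 - 2*18 = 0
y3 = s (x1 - x3) - y1 mod 29 = 23 * (18 - 0) - 10 = 27

2P = (0, 27)


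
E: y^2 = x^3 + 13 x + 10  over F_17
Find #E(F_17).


For each x in F_17, count y with y^2 = x^3 + 13 x + 10 mod 17:
  x = 3: RHS = 8, y in [5, 12]  -> 2 point(s)
  x = 5: RHS = 13, y in [8, 9]  -> 2 point(s)
  x = 6: RHS = 15, y in [7, 10]  -> 2 point(s)
  x = 7: RHS = 2, y in [6, 11]  -> 2 point(s)
  x = 10: RHS = 1, y in [1, 16]  -> 2 point(s)
  x = 13: RHS = 13, y in [8, 9]  -> 2 point(s)
  x = 16: RHS = 13, y in [8, 9]  -> 2 point(s)
Affine points: 14. Add the point at infinity: total = 15.

#E(F_17) = 15


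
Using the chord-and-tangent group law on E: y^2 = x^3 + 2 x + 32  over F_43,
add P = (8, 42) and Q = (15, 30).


P != Q, so use the chord formula.
s = (y2 - y1) / (x2 - x1) = (31) / (7) mod 43 = 29
x3 = s^2 - x1 - x2 mod 43 = 29^2 - 8 - 15 = 1
y3 = s (x1 - x3) - y1 mod 43 = 29 * (8 - 1) - 42 = 32

P + Q = (1, 32)


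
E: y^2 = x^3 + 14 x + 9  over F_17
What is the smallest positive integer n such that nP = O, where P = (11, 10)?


Compute successive multiples of P until we hit O:
  1P = (11, 10)
  2P = (13, 5)
  3P = (12, 1)
  4P = (7, 5)
  5P = (8, 15)
  6P = (14, 12)
  7P = (0, 3)
  8P = (5, 0)
  ... (continuing to 16P)
  16P = O

ord(P) = 16


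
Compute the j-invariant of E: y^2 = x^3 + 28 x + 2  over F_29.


Delta = -16(4 a^3 + 27 b^2) mod 29 = 18
-1728 * (4 a)^3 = -1728 * (4*28)^3 mod 29 = 15
j = 15 * 18^(-1) mod 29 = 25

j = 25 (mod 29)


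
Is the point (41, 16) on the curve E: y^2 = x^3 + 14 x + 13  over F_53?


Check whether y^2 = x^3 + 14 x + 13 (mod 53) for (x, y) = (41, 16).
LHS: y^2 = 16^2 mod 53 = 44
RHS: x^3 + 14 x + 13 = 41^3 + 14*41 + 13 mod 53 = 25
LHS != RHS

No, not on the curve


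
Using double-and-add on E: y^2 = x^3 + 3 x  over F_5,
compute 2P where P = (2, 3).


k = 2 = 10_2 (binary, LSB first: 01)
Double-and-add from P = (2, 3):
  bit 0 = 0: acc unchanged = O
  bit 1 = 1: acc = O + (1, 2) = (1, 2)

2P = (1, 2)


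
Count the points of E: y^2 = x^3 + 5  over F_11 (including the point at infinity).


For each x in F_11, count y with y^2 = x^3 + 0 x + 5 mod 11:
  x = 0: RHS = 5, y in [4, 7]  -> 2 point(s)
  x = 4: RHS = 3, y in [5, 6]  -> 2 point(s)
  x = 5: RHS = 9, y in [3, 8]  -> 2 point(s)
  x = 6: RHS = 1, y in [1, 10]  -> 2 point(s)
  x = 8: RHS = 0, y in [0]  -> 1 point(s)
  x = 10: RHS = 4, y in [2, 9]  -> 2 point(s)
Affine points: 11. Add the point at infinity: total = 12.

#E(F_11) = 12


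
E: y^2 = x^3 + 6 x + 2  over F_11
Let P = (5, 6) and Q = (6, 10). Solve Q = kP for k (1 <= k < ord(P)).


Enumerate multiples of P until we hit Q = (6, 10):
  1P = (5, 6)
  2P = (6, 1)
  3P = (3, 6)
  4P = (3, 5)
  5P = (6, 10)
Match found at i = 5.

k = 5


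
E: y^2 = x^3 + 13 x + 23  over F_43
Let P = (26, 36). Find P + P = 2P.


Doubling: s = (3 x1^2 + a) / (2 y1)
s = (3*26^2 + 13) / (2*36) mod 43 = 17
x3 = s^2 - 2 x1 mod 43 = 17^2 - 2*26 = 22
y3 = s (x1 - x3) - y1 mod 43 = 17 * (26 - 22) - 36 = 32

2P = (22, 32)


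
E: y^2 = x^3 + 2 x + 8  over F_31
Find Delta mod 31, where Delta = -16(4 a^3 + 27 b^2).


4 a^3 + 27 b^2 = 4*2^3 + 27*8^2 = 32 + 1728 = 1760
Delta = -16 * (1760) = -28160
Delta mod 31 = 19

Delta = 19 (mod 31)


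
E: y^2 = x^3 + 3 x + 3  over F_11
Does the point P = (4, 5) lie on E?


Check whether y^2 = x^3 + 3 x + 3 (mod 11) for (x, y) = (4, 5).
LHS: y^2 = 5^2 mod 11 = 3
RHS: x^3 + 3 x + 3 = 4^3 + 3*4 + 3 mod 11 = 2
LHS != RHS

No, not on the curve


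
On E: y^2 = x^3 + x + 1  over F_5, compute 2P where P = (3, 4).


Doubling: s = (3 x1^2 + a) / (2 y1)
s = (3*3^2 + 1) / (2*4) mod 5 = 1
x3 = s^2 - 2 x1 mod 5 = 1^2 - 2*3 = 0
y3 = s (x1 - x3) - y1 mod 5 = 1 * (3 - 0) - 4 = 4

2P = (0, 4)


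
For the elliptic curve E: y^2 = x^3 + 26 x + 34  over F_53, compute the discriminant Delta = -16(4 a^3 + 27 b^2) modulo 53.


4 a^3 + 27 b^2 = 4*26^3 + 27*34^2 = 70304 + 31212 = 101516
Delta = -16 * (101516) = -1624256
Delta mod 53 = 35

Delta = 35 (mod 53)


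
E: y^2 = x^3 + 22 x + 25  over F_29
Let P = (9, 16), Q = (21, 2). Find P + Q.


P != Q, so use the chord formula.
s = (y2 - y1) / (x2 - x1) = (15) / (12) mod 29 = 23
x3 = s^2 - x1 - x2 mod 29 = 23^2 - 9 - 21 = 6
y3 = s (x1 - x3) - y1 mod 29 = 23 * (9 - 6) - 16 = 24

P + Q = (6, 24)


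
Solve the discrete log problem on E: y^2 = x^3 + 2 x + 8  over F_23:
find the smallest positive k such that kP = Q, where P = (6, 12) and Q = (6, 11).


Enumerate multiples of P until we hit Q = (6, 11):
  1P = (6, 12)
  2P = (13, 0)
  3P = (6, 11)
Match found at i = 3.

k = 3


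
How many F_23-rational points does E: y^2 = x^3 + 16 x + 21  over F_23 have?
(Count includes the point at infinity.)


For each x in F_23, count y with y^2 = x^3 + 16 x + 21 mod 23:
  x = 3: RHS = 4, y in [2, 21]  -> 2 point(s)
  x = 7: RHS = 16, y in [4, 19]  -> 2 point(s)
  x = 10: RHS = 8, y in [10, 13]  -> 2 point(s)
  x = 12: RHS = 9, y in [3, 20]  -> 2 point(s)
  x = 15: RHS = 2, y in [5, 18]  -> 2 point(s)
  x = 16: RHS = 3, y in [7, 16]  -> 2 point(s)
  x = 17: RHS = 8, y in [10, 13]  -> 2 point(s)
  x = 18: RHS = 0, y in [0]  -> 1 point(s)
  x = 19: RHS = 8, y in [10, 13]  -> 2 point(s)
  x = 21: RHS = 4, y in [2, 21]  -> 2 point(s)
  x = 22: RHS = 4, y in [2, 21]  -> 2 point(s)
Affine points: 21. Add the point at infinity: total = 22.

#E(F_23) = 22


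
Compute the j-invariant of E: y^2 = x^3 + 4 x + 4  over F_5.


Delta = -16(4 a^3 + 27 b^2) mod 5 = 2
-1728 * (4 a)^3 = -1728 * (4*4)^3 mod 5 = 2
j = 2 * 2^(-1) mod 5 = 1

j = 1 (mod 5)


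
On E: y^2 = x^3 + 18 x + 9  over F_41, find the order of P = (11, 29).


Compute successive multiples of P until we hit O:
  1P = (11, 29)
  2P = (9, 11)
  3P = (20, 13)
  4P = (0, 38)
  5P = (10, 0)
  6P = (0, 3)
  7P = (20, 28)
  8P = (9, 30)
  ... (continuing to 10P)
  10P = O

ord(P) = 10


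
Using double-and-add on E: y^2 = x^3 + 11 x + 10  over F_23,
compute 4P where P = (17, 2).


k = 4 = 100_2 (binary, LSB first: 001)
Double-and-add from P = (17, 2):
  bit 0 = 0: acc unchanged = O
  bit 1 = 0: acc unchanged = O
  bit 2 = 1: acc = O + (6, 19) = (6, 19)

4P = (6, 19)


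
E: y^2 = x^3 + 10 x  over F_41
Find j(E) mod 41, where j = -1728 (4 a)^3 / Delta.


Delta = -16(4 a^3 + 27 b^2) mod 41 = 1
-1728 * (4 a)^3 = -1728 * (4*10)^3 mod 41 = 6
j = 6 * 1^(-1) mod 41 = 6

j = 6 (mod 41)


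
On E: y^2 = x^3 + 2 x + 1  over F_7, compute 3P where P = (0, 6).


k = 3 = 11_2 (binary, LSB first: 11)
Double-and-add from P = (0, 6):
  bit 0 = 1: acc = O + (0, 6) = (0, 6)
  bit 1 = 1: acc = (0, 6) + (1, 2) = (1, 5)

3P = (1, 5)


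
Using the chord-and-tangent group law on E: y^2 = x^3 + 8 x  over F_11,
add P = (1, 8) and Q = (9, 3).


P != Q, so use the chord formula.
s = (y2 - y1) / (x2 - x1) = (6) / (8) mod 11 = 9
x3 = s^2 - x1 - x2 mod 11 = 9^2 - 1 - 9 = 5
y3 = s (x1 - x3) - y1 mod 11 = 9 * (1 - 5) - 8 = 0

P + Q = (5, 0)


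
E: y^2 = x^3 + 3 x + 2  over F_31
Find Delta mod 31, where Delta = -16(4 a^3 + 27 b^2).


4 a^3 + 27 b^2 = 4*3^3 + 27*2^2 = 108 + 108 = 216
Delta = -16 * (216) = -3456
Delta mod 31 = 16

Delta = 16 (mod 31)


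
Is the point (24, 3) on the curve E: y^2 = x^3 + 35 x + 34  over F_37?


Check whether y^2 = x^3 + 35 x + 34 (mod 37) for (x, y) = (24, 3).
LHS: y^2 = 3^2 mod 37 = 9
RHS: x^3 + 35 x + 34 = 24^3 + 35*24 + 34 mod 37 = 9
LHS = RHS

Yes, on the curve


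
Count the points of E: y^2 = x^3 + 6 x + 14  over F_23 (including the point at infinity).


For each x in F_23, count y with y^2 = x^3 + 6 x + 14 mod 23:
  x = 3: RHS = 13, y in [6, 17]  -> 2 point(s)
  x = 5: RHS = 8, y in [10, 13]  -> 2 point(s)
  x = 6: RHS = 13, y in [6, 17]  -> 2 point(s)
  x = 7: RHS = 8, y in [10, 13]  -> 2 point(s)
  x = 10: RHS = 16, y in [4, 19]  -> 2 point(s)
  x = 11: RHS = 8, y in [10, 13]  -> 2 point(s)
  x = 13: RHS = 12, y in [9, 14]  -> 2 point(s)
  x = 14: RHS = 13, y in [6, 17]  -> 2 point(s)
  x = 15: RHS = 6, y in [11, 12]  -> 2 point(s)
  x = 19: RHS = 18, y in [8, 15]  -> 2 point(s)
Affine points: 20. Add the point at infinity: total = 21.

#E(F_23) = 21


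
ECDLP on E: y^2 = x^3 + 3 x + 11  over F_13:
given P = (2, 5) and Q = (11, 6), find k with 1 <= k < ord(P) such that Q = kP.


Enumerate multiples of P until we hit Q = (11, 6):
  1P = (2, 5)
  2P = (8, 12)
  3P = (4, 10)
  4P = (10, 1)
  5P = (11, 6)
Match found at i = 5.

k = 5


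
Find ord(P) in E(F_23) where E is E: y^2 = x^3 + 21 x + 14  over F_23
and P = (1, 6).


Compute successive multiples of P until we hit O:
  1P = (1, 6)
  2P = (2, 15)
  3P = (9, 14)
  4P = (14, 4)
  5P = (20, 4)
  6P = (8, 2)
  7P = (4, 22)
  8P = (3, 14)
  ... (continuing to 26P)
  26P = O

ord(P) = 26


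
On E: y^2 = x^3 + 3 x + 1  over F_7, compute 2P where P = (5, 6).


Doubling: s = (3 x1^2 + a) / (2 y1)
s = (3*5^2 + 3) / (2*6) mod 7 = 3
x3 = s^2 - 2 x1 mod 7 = 3^2 - 2*5 = 6
y3 = s (x1 - x3) - y1 mod 7 = 3 * (5 - 6) - 6 = 5

2P = (6, 5)


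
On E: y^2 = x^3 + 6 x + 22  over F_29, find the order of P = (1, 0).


Compute successive multiples of P until we hit O:
  1P = (1, 0)
  2P = O

ord(P) = 2


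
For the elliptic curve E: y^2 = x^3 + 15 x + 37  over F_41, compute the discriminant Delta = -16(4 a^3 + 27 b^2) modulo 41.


4 a^3 + 27 b^2 = 4*15^3 + 27*37^2 = 13500 + 36963 = 50463
Delta = -16 * (50463) = -807408
Delta mod 41 = 5

Delta = 5 (mod 41)


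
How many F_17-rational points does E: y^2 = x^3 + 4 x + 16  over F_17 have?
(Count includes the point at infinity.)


For each x in F_17, count y with y^2 = x^3 + 4 x + 16 mod 17:
  x = 0: RHS = 16, y in [4, 13]  -> 2 point(s)
  x = 1: RHS = 4, y in [2, 15]  -> 2 point(s)
  x = 2: RHS = 15, y in [7, 10]  -> 2 point(s)
  x = 3: RHS = 4, y in [2, 15]  -> 2 point(s)
  x = 5: RHS = 8, y in [5, 12]  -> 2 point(s)
  x = 6: RHS = 1, y in [1, 16]  -> 2 point(s)
  x = 7: RHS = 13, y in [8, 9]  -> 2 point(s)
  x = 8: RHS = 16, y in [4, 13]  -> 2 point(s)
  x = 9: RHS = 16, y in [4, 13]  -> 2 point(s)
  x = 10: RHS = 2, y in [6, 11]  -> 2 point(s)
  x = 13: RHS = 4, y in [2, 15]  -> 2 point(s)
  x = 15: RHS = 0, y in [0]  -> 1 point(s)
Affine points: 23. Add the point at infinity: total = 24.

#E(F_17) = 24


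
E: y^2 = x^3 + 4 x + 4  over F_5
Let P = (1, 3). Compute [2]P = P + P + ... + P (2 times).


k = 2 = 10_2 (binary, LSB first: 01)
Double-and-add from P = (1, 3):
  bit 0 = 0: acc unchanged = O
  bit 1 = 1: acc = O + (2, 0) = (2, 0)

2P = (2, 0)


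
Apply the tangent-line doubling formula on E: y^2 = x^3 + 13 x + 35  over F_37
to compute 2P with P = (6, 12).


Doubling: s = (3 x1^2 + a) / (2 y1)
s = (3*6^2 + 13) / (2*12) mod 37 = 22
x3 = s^2 - 2 x1 mod 37 = 22^2 - 2*6 = 28
y3 = s (x1 - x3) - y1 mod 37 = 22 * (6 - 28) - 12 = 22

2P = (28, 22)


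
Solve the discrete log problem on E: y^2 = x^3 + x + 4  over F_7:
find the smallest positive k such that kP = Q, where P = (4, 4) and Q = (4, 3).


Enumerate multiples of P until we hit Q = (4, 3):
  1P = (4, 4)
  2P = (6, 3)
  3P = (6, 4)
  4P = (4, 3)
Match found at i = 4.

k = 4


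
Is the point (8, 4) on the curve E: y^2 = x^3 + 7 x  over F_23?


Check whether y^2 = x^3 + 7 x + 0 (mod 23) for (x, y) = (8, 4).
LHS: y^2 = 4^2 mod 23 = 16
RHS: x^3 + 7 x + 0 = 8^3 + 7*8 + 0 mod 23 = 16
LHS = RHS

Yes, on the curve


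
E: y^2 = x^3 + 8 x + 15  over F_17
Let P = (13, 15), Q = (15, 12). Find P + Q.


P != Q, so use the chord formula.
s = (y2 - y1) / (x2 - x1) = (14) / (2) mod 17 = 7
x3 = s^2 - x1 - x2 mod 17 = 7^2 - 13 - 15 = 4
y3 = s (x1 - x3) - y1 mod 17 = 7 * (13 - 4) - 15 = 14

P + Q = (4, 14)


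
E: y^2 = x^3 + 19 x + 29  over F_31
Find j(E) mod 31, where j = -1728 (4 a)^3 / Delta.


Delta = -16(4 a^3 + 27 b^2) mod 31 = 23
-1728 * (4 a)^3 = -1728 * (4*19)^3 mod 31 = 4
j = 4 * 23^(-1) mod 31 = 15

j = 15 (mod 31)


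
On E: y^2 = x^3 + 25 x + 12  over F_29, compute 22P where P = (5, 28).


k = 22 = 10110_2 (binary, LSB first: 01101)
Double-and-add from P = (5, 28):
  bit 0 = 0: acc unchanged = O
  bit 1 = 1: acc = O + (25, 15) = (25, 15)
  bit 2 = 1: acc = (25, 15) + (1, 26) = (9, 26)
  bit 3 = 0: acc unchanged = (9, 26)
  bit 4 = 1: acc = (9, 26) + (6, 28) = (8, 12)

22P = (8, 12)


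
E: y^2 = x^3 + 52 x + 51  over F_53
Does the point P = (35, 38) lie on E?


Check whether y^2 = x^3 + 52 x + 51 (mod 53) for (x, y) = (35, 38).
LHS: y^2 = 38^2 mod 53 = 13
RHS: x^3 + 52 x + 51 = 35^3 + 52*35 + 51 mod 53 = 14
LHS != RHS

No, not on the curve


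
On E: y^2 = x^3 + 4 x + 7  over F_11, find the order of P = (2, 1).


Compute successive multiples of P until we hit O:
  1P = (2, 1)
  2P = (5, 8)
  3P = (7, 2)
  4P = (6, 7)
  5P = (8, 1)
  6P = (1, 10)
  7P = (1, 1)
  8P = (8, 10)
  ... (continuing to 13P)
  13P = O

ord(P) = 13


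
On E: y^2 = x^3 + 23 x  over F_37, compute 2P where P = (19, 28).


Doubling: s = (3 x1^2 + a) / (2 y1)
s = (3*19^2 + 23) / (2*28) mod 37 = 29
x3 = s^2 - 2 x1 mod 37 = 29^2 - 2*19 = 26
y3 = s (x1 - x3) - y1 mod 37 = 29 * (19 - 26) - 28 = 28

2P = (26, 28)


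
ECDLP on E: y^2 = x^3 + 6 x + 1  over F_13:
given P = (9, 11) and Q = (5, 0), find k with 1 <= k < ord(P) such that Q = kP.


Enumerate multiples of P until we hit Q = (5, 0):
  1P = (9, 11)
  2P = (5, 0)
Match found at i = 2.

k = 2


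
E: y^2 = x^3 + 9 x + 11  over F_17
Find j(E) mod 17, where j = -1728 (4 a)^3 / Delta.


Delta = -16(4 a^3 + 27 b^2) mod 17 = 12
-1728 * (4 a)^3 = -1728 * (4*9)^3 mod 17 = 14
j = 14 * 12^(-1) mod 17 = 4

j = 4 (mod 17)


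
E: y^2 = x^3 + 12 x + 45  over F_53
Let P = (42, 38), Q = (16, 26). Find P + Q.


P != Q, so use the chord formula.
s = (y2 - y1) / (x2 - x1) = (41) / (27) mod 53 = 29
x3 = s^2 - x1 - x2 mod 53 = 29^2 - 42 - 16 = 41
y3 = s (x1 - x3) - y1 mod 53 = 29 * (42 - 41) - 38 = 44

P + Q = (41, 44)


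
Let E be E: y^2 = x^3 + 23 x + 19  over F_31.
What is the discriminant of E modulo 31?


4 a^3 + 27 b^2 = 4*23^3 + 27*19^2 = 48668 + 9747 = 58415
Delta = -16 * (58415) = -934640
Delta mod 31 = 10

Delta = 10 (mod 31)


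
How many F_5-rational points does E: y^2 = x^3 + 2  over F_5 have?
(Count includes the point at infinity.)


For each x in F_5, count y with y^2 = x^3 + 0 x + 2 mod 5:
  x = 2: RHS = 0, y in [0]  -> 1 point(s)
  x = 3: RHS = 4, y in [2, 3]  -> 2 point(s)
  x = 4: RHS = 1, y in [1, 4]  -> 2 point(s)
Affine points: 5. Add the point at infinity: total = 6.

#E(F_5) = 6


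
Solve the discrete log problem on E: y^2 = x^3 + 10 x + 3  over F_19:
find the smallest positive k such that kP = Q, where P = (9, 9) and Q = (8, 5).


Enumerate multiples of P until we hit Q = (8, 5):
  1P = (9, 9)
  2P = (18, 7)
  3P = (8, 14)
  4P = (8, 5)
Match found at i = 4.

k = 4


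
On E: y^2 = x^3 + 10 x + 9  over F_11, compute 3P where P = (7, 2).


k = 3 = 11_2 (binary, LSB first: 11)
Double-and-add from P = (7, 2):
  bit 0 = 1: acc = O + (7, 2) = (7, 2)
  bit 1 = 1: acc = (7, 2) + (1, 8) = (4, 6)

3P = (4, 6)


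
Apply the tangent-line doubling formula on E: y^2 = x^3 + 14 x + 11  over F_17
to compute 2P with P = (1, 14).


Doubling: s = (3 x1^2 + a) / (2 y1)
s = (3*1^2 + 14) / (2*14) mod 17 = 0
x3 = s^2 - 2 x1 mod 17 = 0^2 - 2*1 = 15
y3 = s (x1 - x3) - y1 mod 17 = 0 * (1 - 15) - 14 = 3

2P = (15, 3)


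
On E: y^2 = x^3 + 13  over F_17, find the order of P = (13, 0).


Compute successive multiples of P until we hit O:
  1P = (13, 0)
  2P = O

ord(P) = 2


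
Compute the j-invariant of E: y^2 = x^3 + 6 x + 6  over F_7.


Delta = -16(4 a^3 + 27 b^2) mod 7 = 3
-1728 * (4 a)^3 = -1728 * (4*6)^3 mod 7 = 6
j = 6 * 3^(-1) mod 7 = 2

j = 2 (mod 7)


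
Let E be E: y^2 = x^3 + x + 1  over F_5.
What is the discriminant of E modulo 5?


4 a^3 + 27 b^2 = 4*1^3 + 27*1^2 = 4 + 27 = 31
Delta = -16 * (31) = -496
Delta mod 5 = 4

Delta = 4 (mod 5)


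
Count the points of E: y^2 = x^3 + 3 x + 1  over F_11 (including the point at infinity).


For each x in F_11, count y with y^2 = x^3 + 3 x + 1 mod 11:
  x = 0: RHS = 1, y in [1, 10]  -> 2 point(s)
  x = 1: RHS = 5, y in [4, 7]  -> 2 point(s)
  x = 2: RHS = 4, y in [2, 9]  -> 2 point(s)
  x = 3: RHS = 4, y in [2, 9]  -> 2 point(s)
  x = 4: RHS = 0, y in [0]  -> 1 point(s)
  x = 5: RHS = 9, y in [3, 8]  -> 2 point(s)
  x = 6: RHS = 4, y in [2, 9]  -> 2 point(s)
  x = 8: RHS = 9, y in [3, 8]  -> 2 point(s)
  x = 9: RHS = 9, y in [3, 8]  -> 2 point(s)
Affine points: 17. Add the point at infinity: total = 18.

#E(F_11) = 18


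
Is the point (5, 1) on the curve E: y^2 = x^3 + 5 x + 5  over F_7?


Check whether y^2 = x^3 + 5 x + 5 (mod 7) for (x, y) = (5, 1).
LHS: y^2 = 1^2 mod 7 = 1
RHS: x^3 + 5 x + 5 = 5^3 + 5*5 + 5 mod 7 = 1
LHS = RHS

Yes, on the curve


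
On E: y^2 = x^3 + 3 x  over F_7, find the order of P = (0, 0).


Compute successive multiples of P until we hit O:
  1P = (0, 0)
  2P = O

ord(P) = 2


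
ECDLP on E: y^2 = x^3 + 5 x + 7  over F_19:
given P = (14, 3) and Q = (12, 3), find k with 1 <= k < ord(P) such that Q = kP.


Enumerate multiples of P until we hit Q = (12, 3):
  1P = (14, 3)
  2P = (2, 5)
  3P = (12, 3)
Match found at i = 3.

k = 3


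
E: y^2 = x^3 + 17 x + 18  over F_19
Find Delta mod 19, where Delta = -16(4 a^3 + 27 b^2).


4 a^3 + 27 b^2 = 4*17^3 + 27*18^2 = 19652 + 8748 = 28400
Delta = -16 * (28400) = -454400
Delta mod 19 = 4

Delta = 4 (mod 19)


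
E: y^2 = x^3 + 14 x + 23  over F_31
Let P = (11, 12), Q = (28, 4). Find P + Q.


P != Q, so use the chord formula.
s = (y2 - y1) / (x2 - x1) = (23) / (17) mod 31 = 5
x3 = s^2 - x1 - x2 mod 31 = 5^2 - 11 - 28 = 17
y3 = s (x1 - x3) - y1 mod 31 = 5 * (11 - 17) - 12 = 20

P + Q = (17, 20)


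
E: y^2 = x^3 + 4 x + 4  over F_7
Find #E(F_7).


For each x in F_7, count y with y^2 = x^3 + 4 x + 4 mod 7:
  x = 0: RHS = 4, y in [2, 5]  -> 2 point(s)
  x = 1: RHS = 2, y in [3, 4]  -> 2 point(s)
  x = 3: RHS = 1, y in [1, 6]  -> 2 point(s)
  x = 4: RHS = 0, y in [0]  -> 1 point(s)
  x = 5: RHS = 2, y in [3, 4]  -> 2 point(s)
Affine points: 9. Add the point at infinity: total = 10.

#E(F_7) = 10


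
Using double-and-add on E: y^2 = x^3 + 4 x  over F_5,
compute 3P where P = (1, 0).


k = 3 = 11_2 (binary, LSB first: 11)
Double-and-add from P = (1, 0):
  bit 0 = 1: acc = O + (1, 0) = (1, 0)
  bit 1 = 1: acc = (1, 0) + O = (1, 0)

3P = (1, 0)


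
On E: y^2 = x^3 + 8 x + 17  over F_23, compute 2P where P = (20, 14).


Doubling: s = (3 x1^2 + a) / (2 y1)
s = (3*20^2 + 8) / (2*14) mod 23 = 7
x3 = s^2 - 2 x1 mod 23 = 7^2 - 2*20 = 9
y3 = s (x1 - x3) - y1 mod 23 = 7 * (20 - 9) - 14 = 17

2P = (9, 17)


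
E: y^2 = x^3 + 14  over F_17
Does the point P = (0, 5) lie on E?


Check whether y^2 = x^3 + 0 x + 14 (mod 17) for (x, y) = (0, 5).
LHS: y^2 = 5^2 mod 17 = 8
RHS: x^3 + 0 x + 14 = 0^3 + 0*0 + 14 mod 17 = 14
LHS != RHS

No, not on the curve


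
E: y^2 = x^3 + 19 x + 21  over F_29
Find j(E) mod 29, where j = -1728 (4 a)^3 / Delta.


Delta = -16(4 a^3 + 27 b^2) mod 29 = 15
-1728 * (4 a)^3 = -1728 * (4*19)^3 mod 29 = 7
j = 7 * 15^(-1) mod 29 = 14

j = 14 (mod 29)


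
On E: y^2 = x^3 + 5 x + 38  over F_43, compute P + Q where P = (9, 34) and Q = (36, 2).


P != Q, so use the chord formula.
s = (y2 - y1) / (x2 - x1) = (11) / (27) mod 43 = 2
x3 = s^2 - x1 - x2 mod 43 = 2^2 - 9 - 36 = 2
y3 = s (x1 - x3) - y1 mod 43 = 2 * (9 - 2) - 34 = 23

P + Q = (2, 23)


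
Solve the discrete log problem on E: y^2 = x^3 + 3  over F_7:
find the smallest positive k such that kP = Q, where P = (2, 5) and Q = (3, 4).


Enumerate multiples of P until we hit Q = (3, 4):
  1P = (2, 5)
  2P = (5, 4)
  3P = (4, 5)
  4P = (1, 2)
  5P = (6, 4)
  6P = (3, 4)
Match found at i = 6.

k = 6


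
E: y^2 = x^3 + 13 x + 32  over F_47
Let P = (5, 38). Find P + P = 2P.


Doubling: s = (3 x1^2 + a) / (2 y1)
s = (3*5^2 + 13) / (2*38) mod 47 = 16
x3 = s^2 - 2 x1 mod 47 = 16^2 - 2*5 = 11
y3 = s (x1 - x3) - y1 mod 47 = 16 * (5 - 11) - 38 = 7

2P = (11, 7)


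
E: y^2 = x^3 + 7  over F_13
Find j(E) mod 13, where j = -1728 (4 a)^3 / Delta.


Delta = -16(4 a^3 + 27 b^2) mod 13 = 9
-1728 * (4 a)^3 = -1728 * (4*0)^3 mod 13 = 0
j = 0 * 9^(-1) mod 13 = 0

j = 0 (mod 13)


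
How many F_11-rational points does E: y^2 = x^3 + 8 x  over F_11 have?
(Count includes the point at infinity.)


For each x in F_11, count y with y^2 = x^3 + 8 x + 0 mod 11:
  x = 0: RHS = 0, y in [0]  -> 1 point(s)
  x = 1: RHS = 9, y in [3, 8]  -> 2 point(s)
  x = 5: RHS = 0, y in [0]  -> 1 point(s)
  x = 6: RHS = 0, y in [0]  -> 1 point(s)
  x = 7: RHS = 3, y in [5, 6]  -> 2 point(s)
  x = 8: RHS = 4, y in [2, 9]  -> 2 point(s)
  x = 9: RHS = 9, y in [3, 8]  -> 2 point(s)
Affine points: 11. Add the point at infinity: total = 12.

#E(F_11) = 12


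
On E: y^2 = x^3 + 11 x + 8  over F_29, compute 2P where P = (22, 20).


k = 2 = 10_2 (binary, LSB first: 01)
Double-and-add from P = (22, 20):
  bit 0 = 0: acc unchanged = O
  bit 1 = 1: acc = O + (13, 17) = (13, 17)

2P = (13, 17)


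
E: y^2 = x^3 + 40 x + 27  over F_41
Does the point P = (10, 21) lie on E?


Check whether y^2 = x^3 + 40 x + 27 (mod 41) for (x, y) = (10, 21).
LHS: y^2 = 21^2 mod 41 = 31
RHS: x^3 + 40 x + 27 = 10^3 + 40*10 + 27 mod 41 = 33
LHS != RHS

No, not on the curve


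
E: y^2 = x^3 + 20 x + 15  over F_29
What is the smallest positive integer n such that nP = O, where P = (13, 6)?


Compute successive multiples of P until we hit O:
  1P = (13, 6)
  2P = (7, 11)
  3P = (25, 4)
  4P = (16, 9)
  5P = (1, 6)
  6P = (15, 23)
  7P = (8, 22)
  8P = (2, 11)
  ... (continuing to 36P)
  36P = O

ord(P) = 36


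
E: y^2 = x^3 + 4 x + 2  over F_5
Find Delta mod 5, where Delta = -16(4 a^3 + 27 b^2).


4 a^3 + 27 b^2 = 4*4^3 + 27*2^2 = 256 + 108 = 364
Delta = -16 * (364) = -5824
Delta mod 5 = 1

Delta = 1 (mod 5)


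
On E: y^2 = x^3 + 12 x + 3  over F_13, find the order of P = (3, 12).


Compute successive multiples of P until we hit O:
  1P = (3, 12)
  2P = (7, 1)
  3P = (0, 9)
  4P = (11, 6)
  5P = (2, 10)
  6P = (12, 9)
  7P = (1, 9)
  8P = (8, 0)
  ... (continuing to 16P)
  16P = O

ord(P) = 16


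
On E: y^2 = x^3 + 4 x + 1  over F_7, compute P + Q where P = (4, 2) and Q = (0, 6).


P != Q, so use the chord formula.
s = (y2 - y1) / (x2 - x1) = (4) / (3) mod 7 = 6
x3 = s^2 - x1 - x2 mod 7 = 6^2 - 4 - 0 = 4
y3 = s (x1 - x3) - y1 mod 7 = 6 * (4 - 4) - 2 = 5

P + Q = (4, 5)


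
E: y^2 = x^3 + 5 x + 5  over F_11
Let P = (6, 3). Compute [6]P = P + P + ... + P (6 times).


k = 6 = 110_2 (binary, LSB first: 011)
Double-and-add from P = (6, 3):
  bit 0 = 0: acc unchanged = O
  bit 1 = 1: acc = O + (2, 10) = (2, 10)
  bit 2 = 1: acc = (2, 10) + (5, 10) = (4, 1)

6P = (4, 1)


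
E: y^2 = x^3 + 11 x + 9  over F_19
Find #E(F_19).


For each x in F_19, count y with y^2 = x^3 + 11 x + 9 mod 19:
  x = 0: RHS = 9, y in [3, 16]  -> 2 point(s)
  x = 2: RHS = 1, y in [1, 18]  -> 2 point(s)
  x = 6: RHS = 6, y in [5, 14]  -> 2 point(s)
  x = 7: RHS = 11, y in [7, 12]  -> 2 point(s)
  x = 8: RHS = 1, y in [1, 18]  -> 2 point(s)
  x = 9: RHS = 1, y in [1, 18]  -> 2 point(s)
  x = 10: RHS = 17, y in [6, 13]  -> 2 point(s)
  x = 11: RHS = 17, y in [6, 13]  -> 2 point(s)
  x = 12: RHS = 7, y in [8, 11]  -> 2 point(s)
  x = 14: RHS = 0, y in [0]  -> 1 point(s)
  x = 16: RHS = 6, y in [5, 14]  -> 2 point(s)
  x = 17: RHS = 17, y in [6, 13]  -> 2 point(s)
  x = 18: RHS = 16, y in [4, 15]  -> 2 point(s)
Affine points: 25. Add the point at infinity: total = 26.

#E(F_19) = 26


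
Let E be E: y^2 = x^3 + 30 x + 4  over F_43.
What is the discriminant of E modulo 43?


4 a^3 + 27 b^2 = 4*30^3 + 27*4^2 = 108000 + 432 = 108432
Delta = -16 * (108432) = -1734912
Delta mod 43 = 9

Delta = 9 (mod 43)


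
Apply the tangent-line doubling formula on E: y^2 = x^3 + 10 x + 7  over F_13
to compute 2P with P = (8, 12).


Doubling: s = (3 x1^2 + a) / (2 y1)
s = (3*8^2 + 10) / (2*12) mod 13 = 3
x3 = s^2 - 2 x1 mod 13 = 3^2 - 2*8 = 6
y3 = s (x1 - x3) - y1 mod 13 = 3 * (8 - 6) - 12 = 7

2P = (6, 7)
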